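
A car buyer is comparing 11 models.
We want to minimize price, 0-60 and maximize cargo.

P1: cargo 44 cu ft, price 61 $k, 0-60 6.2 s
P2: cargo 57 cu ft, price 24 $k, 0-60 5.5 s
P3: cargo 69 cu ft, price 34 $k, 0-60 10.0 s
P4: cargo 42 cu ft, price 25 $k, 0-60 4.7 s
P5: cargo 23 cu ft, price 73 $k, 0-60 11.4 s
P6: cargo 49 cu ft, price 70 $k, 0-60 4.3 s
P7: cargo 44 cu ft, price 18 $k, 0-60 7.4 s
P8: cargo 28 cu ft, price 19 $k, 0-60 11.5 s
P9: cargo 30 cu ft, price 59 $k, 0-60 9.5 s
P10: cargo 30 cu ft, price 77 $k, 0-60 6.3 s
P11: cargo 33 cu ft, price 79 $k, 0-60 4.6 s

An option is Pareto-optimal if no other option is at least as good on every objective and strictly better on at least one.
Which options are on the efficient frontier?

P1: dominated by P2 (cargo 57≥44, price 24≤61, 0-60 5.5≤6.2).
P2: not dominated.
P3: not dominated (best cargo).
P4: not dominated.
P5: dominated by P1 (cargo 44≥23, price 61≤73, 0-60 6.2≤11.4).
P6: not dominated (best 0-60).
P7: not dominated (best price).
P8: dominated by P7 (cargo 44≥28, price 18≤19, 0-60 7.4≤11.5).
P9: dominated by P2 (cargo 57≥30, price 24≤59, 0-60 5.5≤9.5).
P10: dominated by P1 (cargo 44≥30, price 61≤77, 0-60 6.2≤6.3).
P11: dominated by P6 (cargo 49≥33, price 70≤79, 0-60 4.3≤4.6).

P2, P3, P4, P6, P7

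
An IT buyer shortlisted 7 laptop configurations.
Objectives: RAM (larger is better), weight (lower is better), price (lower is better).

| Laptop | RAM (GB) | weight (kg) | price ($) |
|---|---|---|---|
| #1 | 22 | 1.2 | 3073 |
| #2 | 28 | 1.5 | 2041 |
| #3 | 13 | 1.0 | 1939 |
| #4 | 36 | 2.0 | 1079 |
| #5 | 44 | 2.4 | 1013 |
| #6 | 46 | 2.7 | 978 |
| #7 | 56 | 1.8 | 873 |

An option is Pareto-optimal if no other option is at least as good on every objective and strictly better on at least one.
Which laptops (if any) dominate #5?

#7

#7: RAM 56≥44, weight 1.8≤2.4, price 873≤1013 — dominates #5.
Others (#1, #2, #3, #4, #6) are each worse than #5 on at least one objective.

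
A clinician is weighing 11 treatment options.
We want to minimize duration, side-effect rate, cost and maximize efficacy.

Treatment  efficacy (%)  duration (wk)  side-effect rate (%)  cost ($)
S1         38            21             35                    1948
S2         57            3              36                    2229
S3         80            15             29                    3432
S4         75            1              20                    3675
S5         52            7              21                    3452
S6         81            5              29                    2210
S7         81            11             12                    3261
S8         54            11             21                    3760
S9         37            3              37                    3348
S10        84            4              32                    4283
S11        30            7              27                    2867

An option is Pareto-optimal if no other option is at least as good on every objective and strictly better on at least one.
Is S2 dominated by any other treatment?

S1: worse on efficacy (38 vs 57).
S3: worse on duration (15 vs 3).
S4: worse on cost (3675 vs 2229).
S5: worse on efficacy (52 vs 57).
S6: worse on duration (5 vs 3).
S7: worse on duration (11 vs 3).
S8: worse on efficacy (54 vs 57).
S9: worse on efficacy (37 vs 57).
S10: worse on duration (4 vs 3).
S11: worse on efficacy (30 vs 57).
No option is at least as good as S2 on every objective and strictly better on one.

No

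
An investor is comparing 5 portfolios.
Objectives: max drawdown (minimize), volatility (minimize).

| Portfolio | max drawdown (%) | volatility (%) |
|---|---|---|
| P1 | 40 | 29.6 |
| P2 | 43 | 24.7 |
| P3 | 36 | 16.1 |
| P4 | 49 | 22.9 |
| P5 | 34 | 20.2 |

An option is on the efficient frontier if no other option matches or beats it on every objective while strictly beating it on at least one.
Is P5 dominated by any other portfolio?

P1: worse on max drawdown (40 vs 34).
P2: worse on max drawdown (43 vs 34).
P3: worse on max drawdown (36 vs 34).
P4: worse on max drawdown (49 vs 34).
No option is at least as good as P5 on every objective and strictly better on one.

No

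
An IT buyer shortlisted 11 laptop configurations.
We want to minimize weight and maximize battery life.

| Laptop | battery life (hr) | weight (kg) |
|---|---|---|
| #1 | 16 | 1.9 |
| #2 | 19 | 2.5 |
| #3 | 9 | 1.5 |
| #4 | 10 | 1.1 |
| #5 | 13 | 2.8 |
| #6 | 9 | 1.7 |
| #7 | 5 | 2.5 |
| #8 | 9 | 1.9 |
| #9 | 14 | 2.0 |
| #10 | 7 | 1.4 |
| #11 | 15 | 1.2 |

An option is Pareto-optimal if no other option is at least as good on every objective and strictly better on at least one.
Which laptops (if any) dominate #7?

#1: battery life 16≥5, weight 1.9≤2.5 — dominates #7.
#2: battery life 19≥5, weight 2.5≤2.5 — dominates #7.
#3: battery life 9≥5, weight 1.5≤2.5 — dominates #7.
#4: battery life 10≥5, weight 1.1≤2.5 — dominates #7.
#6: battery life 9≥5, weight 1.7≤2.5 — dominates #7.
#8: battery life 9≥5, weight 1.9≤2.5 — dominates #7.
#9: battery life 14≥5, weight 2.0≤2.5 — dominates #7.
#10: battery life 7≥5, weight 1.4≤2.5 — dominates #7.
#11: battery life 15≥5, weight 1.2≤2.5 — dominates #7.
Others (#5) are each worse than #7 on at least one objective.

#1, #2, #3, #4, #6, #8, #9, #10, #11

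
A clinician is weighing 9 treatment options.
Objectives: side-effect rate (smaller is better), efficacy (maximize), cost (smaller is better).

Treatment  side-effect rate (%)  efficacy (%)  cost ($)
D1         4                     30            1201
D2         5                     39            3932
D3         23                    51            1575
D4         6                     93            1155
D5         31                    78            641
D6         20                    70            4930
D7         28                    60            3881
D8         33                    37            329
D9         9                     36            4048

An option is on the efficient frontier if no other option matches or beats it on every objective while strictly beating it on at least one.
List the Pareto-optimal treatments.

D1: not dominated (best side-effect rate).
D2: not dominated.
D3: dominated by D4 (side-effect rate 6≤23, efficacy 93≥51, cost 1155≤1575).
D4: not dominated (best efficacy).
D5: not dominated.
D6: dominated by D4 (side-effect rate 6≤20, efficacy 93≥70, cost 1155≤4930).
D7: dominated by D4 (side-effect rate 6≤28, efficacy 93≥60, cost 1155≤3881).
D8: not dominated (best cost).
D9: dominated by D2 (side-effect rate 5≤9, efficacy 39≥36, cost 3932≤4048).

D1, D2, D4, D5, D8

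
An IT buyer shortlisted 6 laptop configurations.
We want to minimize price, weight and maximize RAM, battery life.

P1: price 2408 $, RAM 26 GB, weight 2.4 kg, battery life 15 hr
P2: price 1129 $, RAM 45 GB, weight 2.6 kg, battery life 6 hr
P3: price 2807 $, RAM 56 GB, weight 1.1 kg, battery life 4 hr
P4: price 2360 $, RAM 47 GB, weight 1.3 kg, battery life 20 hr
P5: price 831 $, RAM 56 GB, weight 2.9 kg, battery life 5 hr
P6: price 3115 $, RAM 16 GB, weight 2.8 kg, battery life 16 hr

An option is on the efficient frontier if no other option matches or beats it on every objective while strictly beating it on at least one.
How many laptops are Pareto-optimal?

4

P1: dominated by P4 (price 2360≤2408, RAM 47≥26, weight 1.3≤2.4, battery life 20≥15).
P2: not dominated.
P3: not dominated (best weight).
P4: not dominated (best battery life).
P5: not dominated (best price).
P6: dominated by P4 (price 2360≤3115, RAM 47≥16, weight 1.3≤2.8, battery life 20≥16).
Pareto-optimal: P2, P3, P4, P5 → 4.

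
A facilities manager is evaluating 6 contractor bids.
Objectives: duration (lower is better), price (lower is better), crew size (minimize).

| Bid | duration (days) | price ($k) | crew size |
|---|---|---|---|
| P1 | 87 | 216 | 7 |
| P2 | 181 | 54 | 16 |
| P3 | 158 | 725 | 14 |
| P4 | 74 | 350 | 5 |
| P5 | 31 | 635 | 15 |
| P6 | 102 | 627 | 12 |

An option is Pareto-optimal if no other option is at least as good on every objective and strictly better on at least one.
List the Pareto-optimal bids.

P1: not dominated.
P2: not dominated (best price).
P3: dominated by P1 (duration 87≤158, price 216≤725, crew size 7≤14).
P4: not dominated (best crew size).
P5: not dominated (best duration).
P6: dominated by P1 (duration 87≤102, price 216≤627, crew size 7≤12).

P1, P2, P4, P5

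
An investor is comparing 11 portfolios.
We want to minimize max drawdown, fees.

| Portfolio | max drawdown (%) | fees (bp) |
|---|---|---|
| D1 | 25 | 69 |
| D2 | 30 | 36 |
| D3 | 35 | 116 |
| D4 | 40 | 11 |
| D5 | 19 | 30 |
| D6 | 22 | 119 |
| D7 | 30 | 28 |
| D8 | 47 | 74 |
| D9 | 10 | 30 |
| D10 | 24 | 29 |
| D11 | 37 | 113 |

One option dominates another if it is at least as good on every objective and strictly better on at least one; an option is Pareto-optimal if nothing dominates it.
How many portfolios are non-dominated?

D1: dominated by D5 (max drawdown 19≤25, fees 30≤69).
D2: dominated by D5 (max drawdown 19≤30, fees 30≤36).
D3: dominated by D1 (max drawdown 25≤35, fees 69≤116).
D4: not dominated (best fees).
D5: dominated by D9 (max drawdown 10≤19, fees 30≤30).
D6: dominated by D5 (max drawdown 19≤22, fees 30≤119).
D7: not dominated.
D8: dominated by D1 (max drawdown 25≤47, fees 69≤74).
D9: not dominated (best max drawdown).
D10: not dominated.
D11: dominated by D1 (max drawdown 25≤37, fees 69≤113).
Pareto-optimal: D4, D7, D9, D10 → 4.

4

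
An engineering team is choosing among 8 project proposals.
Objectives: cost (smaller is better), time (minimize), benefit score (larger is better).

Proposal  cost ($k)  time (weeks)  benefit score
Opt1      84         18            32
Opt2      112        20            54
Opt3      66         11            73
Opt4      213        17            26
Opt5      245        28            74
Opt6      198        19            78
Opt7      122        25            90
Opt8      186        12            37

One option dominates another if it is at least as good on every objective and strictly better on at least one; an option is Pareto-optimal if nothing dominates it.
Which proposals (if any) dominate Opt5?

Opt6: cost 198≤245, time 19≤28, benefit score 78≥74 — dominates Opt5.
Opt7: cost 122≤245, time 25≤28, benefit score 90≥74 — dominates Opt5.
Others (Opt1, Opt2, Opt3, Opt4, Opt8) are each worse than Opt5 on at least one objective.

Opt6, Opt7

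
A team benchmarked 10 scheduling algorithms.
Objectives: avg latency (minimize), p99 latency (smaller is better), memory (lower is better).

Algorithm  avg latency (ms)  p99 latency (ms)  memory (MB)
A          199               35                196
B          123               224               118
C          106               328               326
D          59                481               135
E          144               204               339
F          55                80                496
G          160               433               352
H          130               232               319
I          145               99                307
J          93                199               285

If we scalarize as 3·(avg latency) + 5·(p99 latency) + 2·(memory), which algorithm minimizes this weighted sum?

A

A: 3·199 + 5·35 + 2·196 = 1164
B: 3·123 + 5·224 + 2·118 = 1725
C: 3·106 + 5·328 + 2·326 = 2610
D: 3·59 + 5·481 + 2·135 = 2852
E: 3·144 + 5·204 + 2·339 = 2130
F: 3·55 + 5·80 + 2·496 = 1557
G: 3·160 + 5·433 + 2·352 = 3349
H: 3·130 + 5·232 + 2·319 = 2188
I: 3·145 + 5·99 + 2·307 = 1544
J: 3·93 + 5·199 + 2·285 = 1844
Lowest: A at 1164.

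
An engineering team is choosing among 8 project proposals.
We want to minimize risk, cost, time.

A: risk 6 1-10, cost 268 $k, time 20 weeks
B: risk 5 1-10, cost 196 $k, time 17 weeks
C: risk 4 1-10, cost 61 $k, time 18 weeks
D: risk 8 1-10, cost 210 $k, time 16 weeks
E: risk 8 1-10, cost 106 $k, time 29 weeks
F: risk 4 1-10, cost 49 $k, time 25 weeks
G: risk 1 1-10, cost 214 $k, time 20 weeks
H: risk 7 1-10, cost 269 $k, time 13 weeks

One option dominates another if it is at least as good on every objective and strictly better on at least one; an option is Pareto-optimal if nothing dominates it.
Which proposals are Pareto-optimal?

B, C, D, F, G, H

A: dominated by B (risk 5≤6, cost 196≤268, time 17≤20).
B: not dominated.
C: not dominated.
D: not dominated.
E: dominated by C (risk 4≤8, cost 61≤106, time 18≤29).
F: not dominated (best cost).
G: not dominated (best risk).
H: not dominated (best time).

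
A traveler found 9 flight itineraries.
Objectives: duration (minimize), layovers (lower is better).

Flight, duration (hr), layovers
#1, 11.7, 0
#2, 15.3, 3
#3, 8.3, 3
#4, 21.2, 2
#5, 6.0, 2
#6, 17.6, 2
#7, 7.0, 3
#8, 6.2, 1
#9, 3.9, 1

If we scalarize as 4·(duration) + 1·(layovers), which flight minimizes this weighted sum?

#9

#1: 4·11.7 + 1·0 = 46.8
#2: 4·15.3 + 1·3 = 64.2
#3: 4·8.3 + 1·3 = 36.2
#4: 4·21.2 + 1·2 = 86.8
#5: 4·6.0 + 1·2 = 26.0
#6: 4·17.6 + 1·2 = 72.4
#7: 4·7.0 + 1·3 = 31.0
#8: 4·6.2 + 1·1 = 25.8
#9: 4·3.9 + 1·1 = 16.6
Lowest: #9 at 16.6.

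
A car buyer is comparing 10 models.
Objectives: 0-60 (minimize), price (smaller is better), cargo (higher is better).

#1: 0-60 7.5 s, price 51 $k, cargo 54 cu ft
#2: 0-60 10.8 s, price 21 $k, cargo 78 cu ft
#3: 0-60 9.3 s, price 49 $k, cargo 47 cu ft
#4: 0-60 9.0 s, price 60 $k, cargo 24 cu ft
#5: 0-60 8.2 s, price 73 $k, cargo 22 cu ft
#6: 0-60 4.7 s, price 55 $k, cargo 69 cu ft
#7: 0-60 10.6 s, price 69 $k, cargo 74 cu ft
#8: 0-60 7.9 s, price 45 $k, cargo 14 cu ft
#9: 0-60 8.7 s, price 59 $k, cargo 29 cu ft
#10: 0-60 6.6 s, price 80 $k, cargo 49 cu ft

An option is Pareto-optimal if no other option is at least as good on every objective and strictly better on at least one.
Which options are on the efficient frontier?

#1, #2, #3, #6, #7, #8

#1: not dominated.
#2: not dominated (best price).
#3: not dominated.
#4: dominated by #1 (0-60 7.5≤9.0, price 51≤60, cargo 54≥24).
#5: dominated by #1 (0-60 7.5≤8.2, price 51≤73, cargo 54≥22).
#6: not dominated (best 0-60).
#7: not dominated.
#8: not dominated.
#9: dominated by #1 (0-60 7.5≤8.7, price 51≤59, cargo 54≥29).
#10: dominated by #6 (0-60 4.7≤6.6, price 55≤80, cargo 69≥49).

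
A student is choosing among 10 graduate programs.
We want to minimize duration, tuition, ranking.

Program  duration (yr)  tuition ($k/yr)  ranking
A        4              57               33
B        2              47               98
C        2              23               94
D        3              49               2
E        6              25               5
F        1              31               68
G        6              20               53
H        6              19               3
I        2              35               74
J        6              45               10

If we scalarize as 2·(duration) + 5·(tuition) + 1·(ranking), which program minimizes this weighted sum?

A: 2·4 + 5·57 + 1·33 = 326
B: 2·2 + 5·47 + 1·98 = 337
C: 2·2 + 5·23 + 1·94 = 213
D: 2·3 + 5·49 + 1·2 = 253
E: 2·6 + 5·25 + 1·5 = 142
F: 2·1 + 5·31 + 1·68 = 225
G: 2·6 + 5·20 + 1·53 = 165
H: 2·6 + 5·19 + 1·3 = 110
I: 2·2 + 5·35 + 1·74 = 253
J: 2·6 + 5·45 + 1·10 = 247
Lowest: H at 110.

H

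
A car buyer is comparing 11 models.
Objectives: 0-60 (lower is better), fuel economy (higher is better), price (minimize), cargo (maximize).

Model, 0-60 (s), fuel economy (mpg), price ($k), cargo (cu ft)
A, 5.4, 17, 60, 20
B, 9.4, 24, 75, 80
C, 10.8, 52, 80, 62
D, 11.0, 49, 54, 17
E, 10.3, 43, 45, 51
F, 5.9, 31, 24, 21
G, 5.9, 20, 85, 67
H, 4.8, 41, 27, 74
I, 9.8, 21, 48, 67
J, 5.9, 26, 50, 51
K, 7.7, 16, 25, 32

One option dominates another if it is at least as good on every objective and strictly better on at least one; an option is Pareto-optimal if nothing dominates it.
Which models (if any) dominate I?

H

H: 0-60 4.8≤9.8, fuel economy 41≥21, price 27≤48, cargo 74≥67 — dominates I.
Others (A, B, C, D, E, F, G, J, K) are each worse than I on at least one objective.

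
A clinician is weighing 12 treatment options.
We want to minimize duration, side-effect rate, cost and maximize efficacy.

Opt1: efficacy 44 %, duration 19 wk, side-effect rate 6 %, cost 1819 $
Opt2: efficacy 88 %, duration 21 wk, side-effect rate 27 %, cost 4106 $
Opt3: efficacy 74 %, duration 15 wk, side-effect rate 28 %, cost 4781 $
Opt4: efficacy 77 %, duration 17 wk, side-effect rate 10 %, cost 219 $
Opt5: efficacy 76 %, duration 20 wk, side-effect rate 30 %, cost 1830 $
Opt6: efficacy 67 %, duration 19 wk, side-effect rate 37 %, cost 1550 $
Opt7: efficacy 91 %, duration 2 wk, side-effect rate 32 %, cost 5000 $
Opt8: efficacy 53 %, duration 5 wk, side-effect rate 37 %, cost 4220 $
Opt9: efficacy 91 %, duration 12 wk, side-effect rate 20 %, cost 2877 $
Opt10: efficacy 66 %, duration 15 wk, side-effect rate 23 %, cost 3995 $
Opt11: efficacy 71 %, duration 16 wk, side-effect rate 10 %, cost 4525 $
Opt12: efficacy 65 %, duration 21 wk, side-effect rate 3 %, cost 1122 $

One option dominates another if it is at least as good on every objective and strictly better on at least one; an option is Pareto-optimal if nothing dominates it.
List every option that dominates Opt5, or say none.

Opt4: efficacy 77≥76, duration 17≤20, side-effect rate 10≤30, cost 219≤1830 — dominates Opt5.
Others (Opt1, Opt2, Opt3, Opt6, Opt7, Opt8, Opt9, Opt10, Opt11, Opt12) are each worse than Opt5 on at least one objective.

Opt4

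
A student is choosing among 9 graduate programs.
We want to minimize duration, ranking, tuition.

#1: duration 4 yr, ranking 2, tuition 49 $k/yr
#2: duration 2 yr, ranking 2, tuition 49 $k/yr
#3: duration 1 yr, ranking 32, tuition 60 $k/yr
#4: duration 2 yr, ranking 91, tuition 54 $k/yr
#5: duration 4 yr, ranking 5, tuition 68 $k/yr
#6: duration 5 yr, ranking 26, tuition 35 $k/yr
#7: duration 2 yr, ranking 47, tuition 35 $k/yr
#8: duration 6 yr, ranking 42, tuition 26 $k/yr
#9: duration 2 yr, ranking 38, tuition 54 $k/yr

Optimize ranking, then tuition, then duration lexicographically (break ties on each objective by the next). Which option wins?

First minimize ranking: best is 2, kept {#1, #2}.
Then minimize tuition: best is 49, kept {#1, #2}.
Then minimize duration: best is 2, kept {#2}.

#2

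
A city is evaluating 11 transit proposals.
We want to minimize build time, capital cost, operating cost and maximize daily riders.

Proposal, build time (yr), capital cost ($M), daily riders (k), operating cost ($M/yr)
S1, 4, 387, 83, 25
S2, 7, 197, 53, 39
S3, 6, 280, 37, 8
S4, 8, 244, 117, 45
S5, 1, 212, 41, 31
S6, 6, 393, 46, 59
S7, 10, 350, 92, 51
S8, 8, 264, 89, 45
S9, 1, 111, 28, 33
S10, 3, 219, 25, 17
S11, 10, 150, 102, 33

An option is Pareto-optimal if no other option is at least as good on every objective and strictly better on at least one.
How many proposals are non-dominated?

8

S1: not dominated.
S2: not dominated.
S3: not dominated (best operating cost).
S4: not dominated (best daily riders).
S5: not dominated.
S6: dominated by S1 (build time 4≤6, capital cost 387≤393, daily riders 83≥46, operating cost 25≤59).
S7: dominated by S4 (build time 8≤10, capital cost 244≤350, daily riders 117≥92, operating cost 45≤51).
S8: dominated by S4 (build time 8≤8, capital cost 244≤264, daily riders 117≥89, operating cost 45≤45).
S9: not dominated (best capital cost).
S10: not dominated.
S11: not dominated.
Pareto-optimal: S1, S2, S3, S4, S5, S9, S10, S11 → 8.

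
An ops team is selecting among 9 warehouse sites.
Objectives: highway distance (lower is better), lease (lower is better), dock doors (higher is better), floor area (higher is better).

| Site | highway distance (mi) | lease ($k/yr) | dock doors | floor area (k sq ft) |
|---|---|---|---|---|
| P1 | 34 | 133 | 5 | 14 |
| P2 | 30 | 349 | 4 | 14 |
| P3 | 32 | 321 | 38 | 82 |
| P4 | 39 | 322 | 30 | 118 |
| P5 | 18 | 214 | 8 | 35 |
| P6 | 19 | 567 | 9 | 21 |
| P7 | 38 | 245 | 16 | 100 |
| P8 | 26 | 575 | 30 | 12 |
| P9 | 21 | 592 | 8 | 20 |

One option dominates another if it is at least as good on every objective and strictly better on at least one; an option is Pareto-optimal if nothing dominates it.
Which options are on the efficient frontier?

P1, P3, P4, P5, P6, P7, P8

P1: not dominated (best lease).
P2: dominated by P5 (highway distance 18≤30, lease 214≤349, dock doors 8≥4, floor area 35≥14).
P3: not dominated (best dock doors).
P4: not dominated (best floor area).
P5: not dominated (best highway distance).
P6: not dominated.
P7: not dominated.
P8: not dominated.
P9: dominated by P5 (highway distance 18≤21, lease 214≤592, dock doors 8≥8, floor area 35≥20).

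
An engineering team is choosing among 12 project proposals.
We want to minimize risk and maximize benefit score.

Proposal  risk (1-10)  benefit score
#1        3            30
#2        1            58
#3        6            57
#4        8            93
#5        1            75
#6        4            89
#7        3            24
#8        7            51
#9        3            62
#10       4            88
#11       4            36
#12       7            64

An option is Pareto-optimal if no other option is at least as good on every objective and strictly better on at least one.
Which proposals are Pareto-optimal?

#4, #5, #6

#1: dominated by #2 (risk 1≤3, benefit score 58≥30).
#2: dominated by #5 (risk 1≤1, benefit score 75≥58).
#3: dominated by #2 (risk 1≤6, benefit score 58≥57).
#4: not dominated (best benefit score).
#5: not dominated.
#6: not dominated.
#7: dominated by #1 (risk 3≤3, benefit score 30≥24).
#8: dominated by #2 (risk 1≤7, benefit score 58≥51).
#9: dominated by #5 (risk 1≤3, benefit score 75≥62).
#10: dominated by #6 (risk 4≤4, benefit score 89≥88).
#11: dominated by #2 (risk 1≤4, benefit score 58≥36).
#12: dominated by #5 (risk 1≤7, benefit score 75≥64).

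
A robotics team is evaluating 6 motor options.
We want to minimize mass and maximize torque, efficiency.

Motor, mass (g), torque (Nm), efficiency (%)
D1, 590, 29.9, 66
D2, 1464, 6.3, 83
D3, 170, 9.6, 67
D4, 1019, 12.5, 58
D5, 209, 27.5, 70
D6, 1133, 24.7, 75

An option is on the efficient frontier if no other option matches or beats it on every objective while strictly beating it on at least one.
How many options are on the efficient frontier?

D1: not dominated (best torque).
D2: not dominated (best efficiency).
D3: not dominated (best mass).
D4: dominated by D1 (mass 590≤1019, torque 29.9≥12.5, efficiency 66≥58).
D5: not dominated.
D6: not dominated.
Pareto-optimal: D1, D2, D3, D5, D6 → 5.

5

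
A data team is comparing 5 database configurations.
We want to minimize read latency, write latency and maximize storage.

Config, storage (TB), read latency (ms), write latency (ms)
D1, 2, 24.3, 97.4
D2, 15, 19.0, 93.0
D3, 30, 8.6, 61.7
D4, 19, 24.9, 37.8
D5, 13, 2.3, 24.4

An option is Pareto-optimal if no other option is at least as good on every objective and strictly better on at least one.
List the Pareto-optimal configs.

D3, D4, D5

D1: dominated by D2 (storage 15≥2, read latency 19.0≤24.3, write latency 93.0≤97.4).
D2: dominated by D3 (storage 30≥15, read latency 8.6≤19.0, write latency 61.7≤93.0).
D3: not dominated (best storage).
D4: not dominated.
D5: not dominated (best read latency).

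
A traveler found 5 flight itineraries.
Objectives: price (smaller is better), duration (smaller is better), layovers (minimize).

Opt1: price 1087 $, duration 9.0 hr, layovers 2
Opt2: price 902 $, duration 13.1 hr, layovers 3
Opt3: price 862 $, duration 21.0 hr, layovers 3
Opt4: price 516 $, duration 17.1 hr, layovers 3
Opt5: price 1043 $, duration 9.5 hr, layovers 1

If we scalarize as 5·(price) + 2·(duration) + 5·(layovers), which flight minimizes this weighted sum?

Opt4

Opt1: 5·1087 + 2·9.0 + 5·2 = 5463.0
Opt2: 5·902 + 2·13.1 + 5·3 = 4551.2
Opt3: 5·862 + 2·21.0 + 5·3 = 4367.0
Opt4: 5·516 + 2·17.1 + 5·3 = 2629.2
Opt5: 5·1043 + 2·9.5 + 5·1 = 5239.0
Lowest: Opt4 at 2629.2.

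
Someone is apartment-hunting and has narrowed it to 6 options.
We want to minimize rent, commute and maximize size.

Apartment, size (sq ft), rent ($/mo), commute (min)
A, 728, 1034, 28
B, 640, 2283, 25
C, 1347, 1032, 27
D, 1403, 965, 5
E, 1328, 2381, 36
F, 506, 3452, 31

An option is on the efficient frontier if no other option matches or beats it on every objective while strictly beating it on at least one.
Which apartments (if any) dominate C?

D

D: size 1403≥1347, rent 965≤1032, commute 5≤27 — dominates C.
Others (A, B, E, F) are each worse than C on at least one objective.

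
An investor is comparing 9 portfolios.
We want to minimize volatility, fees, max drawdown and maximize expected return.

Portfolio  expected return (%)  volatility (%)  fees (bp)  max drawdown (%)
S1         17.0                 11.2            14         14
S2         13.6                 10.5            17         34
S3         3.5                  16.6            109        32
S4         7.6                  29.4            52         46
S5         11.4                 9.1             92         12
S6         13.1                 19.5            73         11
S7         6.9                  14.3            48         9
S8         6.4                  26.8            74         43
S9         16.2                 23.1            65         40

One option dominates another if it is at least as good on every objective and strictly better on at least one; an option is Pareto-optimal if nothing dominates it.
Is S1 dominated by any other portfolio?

S2: worse on expected return (13.6 vs 17.0).
S3: worse on expected return (3.5 vs 17.0).
S4: worse on expected return (7.6 vs 17.0).
S5: worse on expected return (11.4 vs 17.0).
S6: worse on expected return (13.1 vs 17.0).
S7: worse on expected return (6.9 vs 17.0).
S8: worse on expected return (6.4 vs 17.0).
S9: worse on expected return (16.2 vs 17.0).
No option is at least as good as S1 on every objective and strictly better on one.

No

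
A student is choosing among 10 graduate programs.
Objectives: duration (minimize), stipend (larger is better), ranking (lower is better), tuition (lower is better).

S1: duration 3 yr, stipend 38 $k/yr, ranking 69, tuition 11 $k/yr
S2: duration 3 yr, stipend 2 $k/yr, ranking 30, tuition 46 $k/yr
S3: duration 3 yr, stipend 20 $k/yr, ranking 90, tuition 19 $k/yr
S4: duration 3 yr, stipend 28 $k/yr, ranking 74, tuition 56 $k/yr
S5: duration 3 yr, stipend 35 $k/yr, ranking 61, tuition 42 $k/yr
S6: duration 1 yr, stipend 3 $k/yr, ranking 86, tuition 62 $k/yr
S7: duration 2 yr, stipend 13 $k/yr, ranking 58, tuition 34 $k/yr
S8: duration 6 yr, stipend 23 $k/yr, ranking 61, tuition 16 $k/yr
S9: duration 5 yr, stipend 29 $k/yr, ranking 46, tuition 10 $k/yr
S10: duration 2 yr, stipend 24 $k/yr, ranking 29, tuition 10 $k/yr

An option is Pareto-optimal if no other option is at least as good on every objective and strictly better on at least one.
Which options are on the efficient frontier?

S1: not dominated (best stipend).
S2: dominated by S10 (duration 2≤3, stipend 24≥2, ranking 29≤30, tuition 10≤46).
S3: dominated by S1 (duration 3≤3, stipend 38≥20, ranking 69≤90, tuition 11≤19).
S4: dominated by S1 (duration 3≤3, stipend 38≥28, ranking 69≤74, tuition 11≤56).
S5: not dominated.
S6: not dominated (best duration).
S7: dominated by S10 (duration 2≤2, stipend 24≥13, ranking 29≤58, tuition 10≤34).
S8: dominated by S9 (duration 5≤6, stipend 29≥23, ranking 46≤61, tuition 10≤16).
S9: not dominated.
S10: not dominated (best ranking).

S1, S5, S6, S9, S10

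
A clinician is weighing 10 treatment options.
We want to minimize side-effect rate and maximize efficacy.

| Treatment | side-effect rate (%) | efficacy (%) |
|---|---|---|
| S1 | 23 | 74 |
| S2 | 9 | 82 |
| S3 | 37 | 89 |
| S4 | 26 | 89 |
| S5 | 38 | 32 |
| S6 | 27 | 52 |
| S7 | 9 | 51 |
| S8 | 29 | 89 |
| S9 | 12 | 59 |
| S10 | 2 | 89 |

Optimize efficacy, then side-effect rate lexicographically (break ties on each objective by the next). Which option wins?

First maximize efficacy: best is 89, kept {S3, S4, S8, S10}.
Then minimize side-effect rate: best is 2, kept {S10}.

S10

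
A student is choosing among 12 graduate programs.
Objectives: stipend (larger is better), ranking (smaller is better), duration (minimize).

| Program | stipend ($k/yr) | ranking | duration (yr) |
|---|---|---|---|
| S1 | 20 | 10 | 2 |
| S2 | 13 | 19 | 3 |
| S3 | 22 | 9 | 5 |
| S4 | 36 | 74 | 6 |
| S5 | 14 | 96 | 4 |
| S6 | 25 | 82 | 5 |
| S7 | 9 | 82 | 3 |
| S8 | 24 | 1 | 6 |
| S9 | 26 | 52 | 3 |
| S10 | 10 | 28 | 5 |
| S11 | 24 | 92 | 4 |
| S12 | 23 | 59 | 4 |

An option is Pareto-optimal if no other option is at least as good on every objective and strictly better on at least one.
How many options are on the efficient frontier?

S1: not dominated (best duration).
S2: dominated by S1 (stipend 20≥13, ranking 10≤19, duration 2≤3).
S3: not dominated.
S4: not dominated (best stipend).
S5: dominated by S1 (stipend 20≥14, ranking 10≤96, duration 2≤4).
S6: dominated by S9 (stipend 26≥25, ranking 52≤82, duration 3≤5).
S7: dominated by S1 (stipend 20≥9, ranking 10≤82, duration 2≤3).
S8: not dominated (best ranking).
S9: not dominated.
S10: dominated by S1 (stipend 20≥10, ranking 10≤28, duration 2≤5).
S11: dominated by S9 (stipend 26≥24, ranking 52≤92, duration 3≤4).
S12: dominated by S9 (stipend 26≥23, ranking 52≤59, duration 3≤4).
Pareto-optimal: S1, S3, S4, S8, S9 → 5.

5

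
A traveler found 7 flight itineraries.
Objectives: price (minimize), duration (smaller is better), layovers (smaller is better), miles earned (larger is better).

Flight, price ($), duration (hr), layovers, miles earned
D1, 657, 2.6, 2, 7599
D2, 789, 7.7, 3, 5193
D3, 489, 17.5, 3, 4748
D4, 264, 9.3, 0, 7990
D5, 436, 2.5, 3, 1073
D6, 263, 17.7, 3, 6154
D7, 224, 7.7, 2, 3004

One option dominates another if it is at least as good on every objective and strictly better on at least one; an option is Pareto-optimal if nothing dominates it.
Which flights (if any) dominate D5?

D1: worse on price (657 vs 436).
D2: worse on price (789 vs 436).
D3: worse on price (489 vs 436).
D4: worse on duration (9.3 vs 2.5).
D6: worse on duration (17.7 vs 2.5).
D7: worse on duration (7.7 vs 2.5).
No option dominates D5.

none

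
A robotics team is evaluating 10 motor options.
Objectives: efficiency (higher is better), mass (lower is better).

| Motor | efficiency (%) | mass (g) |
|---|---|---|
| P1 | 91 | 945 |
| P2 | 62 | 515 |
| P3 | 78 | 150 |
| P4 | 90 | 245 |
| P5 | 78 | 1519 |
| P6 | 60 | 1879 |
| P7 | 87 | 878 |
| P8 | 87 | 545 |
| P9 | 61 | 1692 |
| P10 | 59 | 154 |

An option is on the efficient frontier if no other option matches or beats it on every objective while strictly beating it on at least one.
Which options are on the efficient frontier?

P1, P3, P4

P1: not dominated (best efficiency).
P2: dominated by P3 (efficiency 78≥62, mass 150≤515).
P3: not dominated (best mass).
P4: not dominated.
P5: dominated by P1 (efficiency 91≥78, mass 945≤1519).
P6: dominated by P1 (efficiency 91≥60, mass 945≤1879).
P7: dominated by P4 (efficiency 90≥87, mass 245≤878).
P8: dominated by P4 (efficiency 90≥87, mass 245≤545).
P9: dominated by P1 (efficiency 91≥61, mass 945≤1692).
P10: dominated by P3 (efficiency 78≥59, mass 150≤154).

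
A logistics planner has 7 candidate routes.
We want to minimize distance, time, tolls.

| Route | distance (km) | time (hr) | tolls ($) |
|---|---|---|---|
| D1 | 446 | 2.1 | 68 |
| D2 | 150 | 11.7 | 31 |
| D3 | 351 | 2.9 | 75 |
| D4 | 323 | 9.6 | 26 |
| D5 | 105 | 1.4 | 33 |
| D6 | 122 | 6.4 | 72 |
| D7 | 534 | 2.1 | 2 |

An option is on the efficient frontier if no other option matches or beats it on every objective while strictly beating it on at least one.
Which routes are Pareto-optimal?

D2, D4, D5, D7

D1: dominated by D5 (distance 105≤446, time 1.4≤2.1, tolls 33≤68).
D2: not dominated.
D3: dominated by D5 (distance 105≤351, time 1.4≤2.9, tolls 33≤75).
D4: not dominated.
D5: not dominated (best distance).
D6: dominated by D5 (distance 105≤122, time 1.4≤6.4, tolls 33≤72).
D7: not dominated (best tolls).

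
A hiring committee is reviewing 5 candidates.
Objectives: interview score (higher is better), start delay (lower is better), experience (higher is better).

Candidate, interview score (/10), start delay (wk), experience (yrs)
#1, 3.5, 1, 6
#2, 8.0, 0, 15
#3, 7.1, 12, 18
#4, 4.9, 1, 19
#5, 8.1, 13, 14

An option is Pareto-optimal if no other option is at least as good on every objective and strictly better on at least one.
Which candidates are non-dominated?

#1: dominated by #2 (interview score 8.0≥3.5, start delay 0≤1, experience 15≥6).
#2: not dominated (best start delay).
#3: not dominated.
#4: not dominated (best experience).
#5: not dominated (best interview score).

#2, #3, #4, #5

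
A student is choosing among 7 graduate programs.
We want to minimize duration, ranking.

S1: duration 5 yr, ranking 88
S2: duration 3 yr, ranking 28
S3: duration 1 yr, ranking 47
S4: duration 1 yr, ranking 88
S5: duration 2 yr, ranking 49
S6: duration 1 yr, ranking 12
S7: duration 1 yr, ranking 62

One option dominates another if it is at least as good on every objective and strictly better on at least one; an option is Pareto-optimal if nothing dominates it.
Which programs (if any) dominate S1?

S2: duration 3≤5, ranking 28≤88 — dominates S1.
S3: duration 1≤5, ranking 47≤88 — dominates S1.
S4: duration 1≤5, ranking 88≤88 — dominates S1.
S5: duration 2≤5, ranking 49≤88 — dominates S1.
S6: duration 1≤5, ranking 12≤88 — dominates S1.
S7: duration 1≤5, ranking 62≤88 — dominates S1.

S2, S3, S4, S5, S6, S7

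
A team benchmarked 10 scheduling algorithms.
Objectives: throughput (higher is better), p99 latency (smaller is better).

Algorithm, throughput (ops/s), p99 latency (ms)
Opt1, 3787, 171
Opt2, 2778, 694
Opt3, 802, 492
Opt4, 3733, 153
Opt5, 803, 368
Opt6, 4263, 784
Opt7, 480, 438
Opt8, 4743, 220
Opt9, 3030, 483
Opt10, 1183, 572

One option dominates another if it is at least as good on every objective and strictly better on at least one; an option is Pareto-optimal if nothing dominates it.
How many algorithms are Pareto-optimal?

Opt1: not dominated.
Opt2: dominated by Opt1 (throughput 3787≥2778, p99 latency 171≤694).
Opt3: dominated by Opt1 (throughput 3787≥802, p99 latency 171≤492).
Opt4: not dominated (best p99 latency).
Opt5: dominated by Opt1 (throughput 3787≥803, p99 latency 171≤368).
Opt6: dominated by Opt8 (throughput 4743≥4263, p99 latency 220≤784).
Opt7: dominated by Opt1 (throughput 3787≥480, p99 latency 171≤438).
Opt8: not dominated (best throughput).
Opt9: dominated by Opt1 (throughput 3787≥3030, p99 latency 171≤483).
Opt10: dominated by Opt1 (throughput 3787≥1183, p99 latency 171≤572).
Pareto-optimal: Opt1, Opt4, Opt8 → 3.

3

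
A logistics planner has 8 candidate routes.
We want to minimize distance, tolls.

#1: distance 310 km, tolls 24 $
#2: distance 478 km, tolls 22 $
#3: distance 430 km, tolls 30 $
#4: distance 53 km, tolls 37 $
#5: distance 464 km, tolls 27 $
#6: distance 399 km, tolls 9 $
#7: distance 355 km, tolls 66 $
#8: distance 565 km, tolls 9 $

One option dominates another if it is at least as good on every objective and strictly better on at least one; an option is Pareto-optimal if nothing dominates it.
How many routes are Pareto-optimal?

3

#1: not dominated.
#2: dominated by #6 (distance 399≤478, tolls 9≤22).
#3: dominated by #1 (distance 310≤430, tolls 24≤30).
#4: not dominated (best distance).
#5: dominated by #1 (distance 310≤464, tolls 24≤27).
#6: not dominated.
#7: dominated by #1 (distance 310≤355, tolls 24≤66).
#8: dominated by #6 (distance 399≤565, tolls 9≤9).
Pareto-optimal: #1, #4, #6 → 3.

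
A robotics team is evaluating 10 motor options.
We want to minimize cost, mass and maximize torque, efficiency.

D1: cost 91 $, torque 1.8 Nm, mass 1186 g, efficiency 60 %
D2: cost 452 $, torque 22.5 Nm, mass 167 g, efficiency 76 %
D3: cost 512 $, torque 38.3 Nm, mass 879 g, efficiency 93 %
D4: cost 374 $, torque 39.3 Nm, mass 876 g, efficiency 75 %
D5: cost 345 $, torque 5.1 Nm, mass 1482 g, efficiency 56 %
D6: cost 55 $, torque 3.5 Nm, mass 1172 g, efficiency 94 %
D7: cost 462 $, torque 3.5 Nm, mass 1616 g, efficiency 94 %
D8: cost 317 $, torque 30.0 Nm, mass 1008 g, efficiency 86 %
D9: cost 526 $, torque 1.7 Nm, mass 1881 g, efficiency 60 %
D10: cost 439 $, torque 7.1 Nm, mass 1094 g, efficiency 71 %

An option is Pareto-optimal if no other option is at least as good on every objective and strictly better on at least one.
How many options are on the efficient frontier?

D1: dominated by D6 (cost 55≤91, torque 3.5≥1.8, mass 1172≤1186, efficiency 94≥60).
D2: not dominated (best mass).
D3: not dominated.
D4: not dominated (best torque).
D5: dominated by D8 (cost 317≤345, torque 30.0≥5.1, mass 1008≤1482, efficiency 86≥56).
D6: not dominated (best cost).
D7: dominated by D6 (cost 55≤462, torque 3.5≥3.5, mass 1172≤1616, efficiency 94≥94).
D8: not dominated.
D9: dominated by D1 (cost 91≤526, torque 1.8≥1.7, mass 1186≤1881, efficiency 60≥60).
D10: dominated by D4 (cost 374≤439, torque 39.3≥7.1, mass 876≤1094, efficiency 75≥71).
Pareto-optimal: D2, D3, D4, D6, D8 → 5.

5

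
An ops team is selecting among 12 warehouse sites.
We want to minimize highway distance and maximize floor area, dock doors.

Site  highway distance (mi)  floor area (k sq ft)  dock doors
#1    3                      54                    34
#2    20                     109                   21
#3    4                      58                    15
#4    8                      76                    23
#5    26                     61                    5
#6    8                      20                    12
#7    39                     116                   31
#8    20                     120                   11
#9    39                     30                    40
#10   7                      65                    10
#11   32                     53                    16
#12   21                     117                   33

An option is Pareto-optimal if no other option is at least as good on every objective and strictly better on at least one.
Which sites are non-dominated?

#1, #2, #3, #4, #8, #9, #10, #12

#1: not dominated (best highway distance).
#2: not dominated.
#3: not dominated.
#4: not dominated.
#5: dominated by #2 (highway distance 20≤26, floor area 109≥61, dock doors 21≥5).
#6: dominated by #1 (highway distance 3≤8, floor area 54≥20, dock doors 34≥12).
#7: dominated by #12 (highway distance 21≤39, floor area 117≥116, dock doors 33≥31).
#8: not dominated (best floor area).
#9: not dominated (best dock doors).
#10: not dominated.
#11: dominated by #1 (highway distance 3≤32, floor area 54≥53, dock doors 34≥16).
#12: not dominated.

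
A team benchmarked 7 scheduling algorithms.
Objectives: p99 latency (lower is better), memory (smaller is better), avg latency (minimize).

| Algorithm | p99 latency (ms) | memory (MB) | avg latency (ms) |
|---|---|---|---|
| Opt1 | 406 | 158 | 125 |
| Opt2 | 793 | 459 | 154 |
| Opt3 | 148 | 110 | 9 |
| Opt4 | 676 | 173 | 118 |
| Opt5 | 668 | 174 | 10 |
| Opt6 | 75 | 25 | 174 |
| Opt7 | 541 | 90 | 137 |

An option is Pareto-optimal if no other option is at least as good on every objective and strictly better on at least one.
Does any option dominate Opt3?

No

Opt1: worse on p99 latency (406 vs 148).
Opt2: worse on p99 latency (793 vs 148).
Opt4: worse on p99 latency (676 vs 148).
Opt5: worse on p99 latency (668 vs 148).
Opt6: worse on avg latency (174 vs 9).
Opt7: worse on p99 latency (541 vs 148).
No option is at least as good as Opt3 on every objective and strictly better on one.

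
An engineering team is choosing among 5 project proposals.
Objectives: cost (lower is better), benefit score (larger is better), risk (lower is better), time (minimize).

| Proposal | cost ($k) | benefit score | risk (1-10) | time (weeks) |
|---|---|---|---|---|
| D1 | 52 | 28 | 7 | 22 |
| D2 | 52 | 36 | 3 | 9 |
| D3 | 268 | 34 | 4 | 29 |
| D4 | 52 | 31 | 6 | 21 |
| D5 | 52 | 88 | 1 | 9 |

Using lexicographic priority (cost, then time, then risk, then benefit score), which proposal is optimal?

D5

First minimize cost: best is 52, kept {D1, D2, D4, D5}.
Then minimize time: best is 9, kept {D2, D5}.
Then minimize risk: best is 1, kept {D5}.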